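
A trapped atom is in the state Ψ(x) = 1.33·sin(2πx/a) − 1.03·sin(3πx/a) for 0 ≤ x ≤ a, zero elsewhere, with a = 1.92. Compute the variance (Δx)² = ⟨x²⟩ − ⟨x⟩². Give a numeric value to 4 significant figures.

Compute ⟨x⟩ and ⟨x²⟩ separately, then (Δx)² = ⟨x²⟩ − ⟨x⟩².
On 0 ≤ x ≤ a (j ≠ l): ∫sin²(jπx/a) dx = a/2, ∫sin(jπx/a)·sin(lπx/a) dx = 0; diagonal moments ∫x·sin²(jπx/a) dx = a²/4, ∫x²·sin²(jπx/a) dx = a³·(1/6 − 1/(4j²π²)); cross terms ∫x·sin(jπx/a)·sin(lπx/a) dx = 0 for j + l even and −4jla²/(π²(j² − l²)²) for j + l odd, ∫x²·sin(jπx/a)·sin(lπx/a) dx = (−1)^(j+l)·4jla³/(π²(j² − l²)²); higher powers the same way via product-to-sum and parts.
Normalization: ∫|Ψ|² dx = 2.7166.
⟨x⟩ = 1.3216 and ⟨x²⟩ = 1.8862.
(Δx)² = 1.8862 − (1.3216)² = 0.13946.

0.1395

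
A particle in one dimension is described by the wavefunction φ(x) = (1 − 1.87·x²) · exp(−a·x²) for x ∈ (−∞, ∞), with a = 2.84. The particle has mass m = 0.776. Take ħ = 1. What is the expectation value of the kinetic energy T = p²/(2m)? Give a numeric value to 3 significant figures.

3.70

T = −(ħ²/2m) d²/dx², so ⟨T⟩ = −(ħ²/2m) ∫ φ*·φ'' dx / ∫|φ|² dx; with m = 0.776.
Expand each integrand as polynomial × e^(−2ax²) and use ∫x^(2j)·e^(−2ax²) dx = (2j−1)!!/(4a)^j · √(π/(2a)), odd powers → 0; here √(π/(2a)) = 0.74371. Differentiate with the product rule, d/dx e^(−ax²) = −2ax·e^(−ax²).
State is unnormalized: ∫|φ|² dx = 0.55932, and ∫φ*·(−ħ²/2m · φ'') dx = 2.0671, so ⟨T⟩ = 2.0671 / 0.55932.
⟨T⟩ = 3.6957.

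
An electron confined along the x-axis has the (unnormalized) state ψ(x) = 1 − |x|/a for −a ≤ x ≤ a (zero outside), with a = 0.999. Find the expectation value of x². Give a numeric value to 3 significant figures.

⟨x²⟩ = ∫ x²·|ψ|² dx / ∫|ψ|² dx (integrals over the domain).
ψ is even, so ∫ over [−a, a] = 2∫₀ᵃ with ψ = 1 − x/a there: ∫₀ᵃ (1 − x/a)² dx = a/3, ∫₀ᵃ x²(1 − x/a)² dx = a³/30, ∫₀ᵃ x⁴(1 − x/a)² dx = a⁵/105.
State is unnormalized: ∫|ψ|² dx = 0.66600, and ∫ψ*·x²·ψ dx = 0.066467, so ⟨x²⟩ = 0.066467 / 0.66600.
⟨x²⟩ = 0.099800.

0.0998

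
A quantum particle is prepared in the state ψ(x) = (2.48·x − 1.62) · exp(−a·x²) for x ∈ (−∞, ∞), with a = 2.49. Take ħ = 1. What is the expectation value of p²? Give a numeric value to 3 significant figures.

p² ψ = −ħ² d²ψ/dx²; ⟨p²⟩ = −ħ² ∫ ψ*·ψ'' dx / ∫|ψ|² dx.
Expand each integrand as polynomial × e^(−2ax²) and use ∫x^(2j)·e^(−2ax²) dx = (2j−1)!!/(4a)^j · √(π/(2a)), odd powers → 0; here √(π/(2a)) = 0.79426. Differentiate with the product rule, d/dx e^(−ax²) = −2ax·e^(−ax²).
State is unnormalized: ∫|ψ|² dx = 2.5749, and ∫ψ*·(−ħ² ψ'') dx = 8.8540, so ⟨p²⟩ = 8.8540 / 2.5749.
⟨p²⟩ = 3.4386.

3.44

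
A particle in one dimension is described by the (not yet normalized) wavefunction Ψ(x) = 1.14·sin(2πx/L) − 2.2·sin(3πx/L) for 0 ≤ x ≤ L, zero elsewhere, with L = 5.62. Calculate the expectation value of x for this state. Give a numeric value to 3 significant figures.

3.70

⟨x⟩ = ∫ x·|Ψ|² dx / ∫|Ψ|² dx (integrals over the domain).
On 0 ≤ x ≤ L (j ≠ l): ∫sin²(jπx/L) dx = L/2, ∫sin(jπx/L)·sin(lπx/L) dx = 0; diagonal moments ∫x·sin²(jπx/L) dx = L²/4, ∫x²·sin²(jπx/L) dx = L³·(1/6 − 1/(4j²π²)); cross terms ∫x·sin(jπx/L)·sin(lπx/L) dx = 0 for j + l even and −4jlL²/(π²(j² − l²)²) for j + l odd, ∫x²·sin(jπx/L)·sin(lπx/L) dx = (−1)^(j+l)·4jlL³/(π²(j² − l²)²); higher powers the same way via product-to-sum and parts.
State is unnormalized: ∫|Ψ|² dx = 17.252, and ∫Ψ*·x·Ψ dx = 63.889, so ⟨x⟩ = 63.889 / 17.252.
⟨x⟩ = 3.7032.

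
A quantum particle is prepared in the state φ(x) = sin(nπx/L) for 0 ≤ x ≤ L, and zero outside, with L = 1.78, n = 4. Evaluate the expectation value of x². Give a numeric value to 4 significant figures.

⟨x²⟩ = ∫ x²·|φ|² dx / ∫|φ|² dx (integrals over the domain).
With sin²θ = (1 − cos2θ)/2 on 0 ≤ x ≤ L: ∫sin²(nπx/L) dx = L/2, ∫x·sin²(nπx/L) dx = L²/4, ∫x²·sin²(nπx/L) dx = L³·(1/6 − 1/(4n²π²)); higher powers xᵏ the same way, integrating xᵏ·cos(2nπx/L) by parts.
State is unnormalized: ∫|φ|² dx = 0.89000, and ∫φ*·x²·φ dx = 0.93103, so ⟨x²⟩ = 0.93103 / 0.89000.
⟨x²⟩ = 1.0461.

1.046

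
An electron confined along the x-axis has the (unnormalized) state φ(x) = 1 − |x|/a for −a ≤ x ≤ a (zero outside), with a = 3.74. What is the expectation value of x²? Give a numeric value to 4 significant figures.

⟨x²⟩ = ∫ x²·|φ|² dx / ∫|φ|² dx (integrals over the domain).
φ is even, so ∫ over [−a, a] = 2∫₀ᵃ with φ = 1 − x/a there: ∫₀ᵃ (1 − x/a)² dx = a/3, ∫₀ᵃ x²(1 − x/a)² dx = a³/30, ∫₀ᵃ x⁴(1 − x/a)² dx = a⁵/105.
State is unnormalized: ∫|φ|² dx = 2.4933, and ∫φ*·x²·φ dx = 3.4876, so ⟨x²⟩ = 3.4876 / 2.4933.
⟨x²⟩ = 1.3988.

1.399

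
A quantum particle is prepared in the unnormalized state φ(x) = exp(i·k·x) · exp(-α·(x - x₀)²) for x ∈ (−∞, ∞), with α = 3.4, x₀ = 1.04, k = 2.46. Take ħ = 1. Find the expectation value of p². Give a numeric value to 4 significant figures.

p² φ = −ħ² d²φ/dx²; ⟨p²⟩ = −ħ² ∫ φ*·φ'' dx / ∫|φ|² dx.
Gaussian moments (u = x − x₀): ∫u^(2j)·e^(−2αu²) du = (2j−1)!!/(4α)^j · √(π/(2α)), odd powers integrate to 0; here √(π/(2α)) = 0.67971. Derivatives: φ′ = (ik − 2αu)·φ, φ″ = ((ik − 2αu)² − 2α)·φ; the odd-in-u pieces drop out.
State is unnormalized: ∫|φ|² dx = 0.67971, and ∫φ*·(−ħ² φ'') dx = 6.4243, so ⟨p²⟩ = 6.4243 / 0.67971.
⟨p²⟩ = 9.4516.

9.452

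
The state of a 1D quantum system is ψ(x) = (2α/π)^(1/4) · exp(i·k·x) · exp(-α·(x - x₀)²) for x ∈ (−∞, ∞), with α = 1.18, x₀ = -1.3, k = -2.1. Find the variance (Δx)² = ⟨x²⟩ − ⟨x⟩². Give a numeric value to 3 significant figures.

Compute ⟨x⟩ and ⟨x²⟩ separately, then (Δx)² = ⟨x²⟩ − ⟨x⟩².
Gaussian moments (u = x − x₀): ∫u^(2j)·e^(−2αu²) du = (2j−1)!!/(4α)^j · √(π/(2α)), odd powers integrate to 0; here √(π/(2α)) = 1.1538.
⟨x⟩ = -1.3000 and ⟨x²⟩ = 1.9019.
(Δx)² = 1.9019 − (-1.3000)² = 0.21186.

0.212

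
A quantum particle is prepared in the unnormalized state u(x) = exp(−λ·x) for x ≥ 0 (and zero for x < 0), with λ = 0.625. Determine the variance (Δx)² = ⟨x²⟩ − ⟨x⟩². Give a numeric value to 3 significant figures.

Compute ⟨x⟩ and ⟨x²⟩ separately, then (Δx)² = ⟨x²⟩ − ⟨x⟩².
Every integrand reduces to terms xʲ·e^(−2λx) on [0, ∞); use ∫₀^∞ xʲ·e^(−2λx) dx = j!/(2λ)^(j+1).
Normalization: ∫|u|² dx = 0.80000.
⟨x⟩ = 0.80000 and ⟨x²⟩ = 1.2800.
(Δx)² = 1.2800 − (0.80000)² = 0.64000.

0.640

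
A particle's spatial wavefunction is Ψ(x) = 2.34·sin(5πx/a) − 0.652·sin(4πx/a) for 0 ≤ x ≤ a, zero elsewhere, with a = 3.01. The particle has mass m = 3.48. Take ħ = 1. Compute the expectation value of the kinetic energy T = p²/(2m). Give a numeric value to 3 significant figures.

3.81

T = −(ħ²/2m) d²/dx², so ⟨T⟩ = −(ħ²/2m) ∫ Ψ*·Ψ'' dx / ∫|Ψ|² dx; with m = 3.48.
d²/dx² sin(jπx/a) = −(jπ/a)²·sin(jπx/a); on 0 ≤ x ≤ a, ∫sin²(jπx/a) dx = a/2 and ∫sin(jπx/a)·sin(lπx/a) dx = 0 for j ≠ l, so only diagonal terms survive in ∫|Ψ|² and ∫Ψ·Ψ″; ∫Ψ·Ψ′ dx = [Ψ²/2] between the walls = 0.
State is unnormalized: ∫|Ψ|² dx = 8.8806, and ∫Ψ*·(−ħ²/2m · Ψ'') dx = 33.847, so ⟨T⟩ = 33.847 / 8.8806.
⟨T⟩ = 3.8114.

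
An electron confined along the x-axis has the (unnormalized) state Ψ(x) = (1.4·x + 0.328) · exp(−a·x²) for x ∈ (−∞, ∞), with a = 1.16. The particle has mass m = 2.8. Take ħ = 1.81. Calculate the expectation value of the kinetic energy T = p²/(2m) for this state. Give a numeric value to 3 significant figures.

T = −(ħ²/2m) d²/dx², so ⟨T⟩ = −(ħ²/2m) ∫ Ψ*·Ψ'' dx / ∫|Ψ|² dx; with m = 2.8.
Expand each integrand as polynomial × e^(−2ax²) and use ∫x^(2j)·e^(−2ax²) dx = (2j−1)!!/(4a)^j · √(π/(2a)), odd powers → 0; here √(π/(2a)) = 1.1637. Differentiate with the product rule, d/dx e^(−ax²) = −2ax·e^(−ax²).
State is unnormalized: ∫|Ψ|² dx = 0.61674, and ∫Ψ*·(−ħ²/2m · Ψ'') dx = 1.0857, so ⟨T⟩ = 1.0857 / 0.61674.
⟨T⟩ = 1.7604.

1.76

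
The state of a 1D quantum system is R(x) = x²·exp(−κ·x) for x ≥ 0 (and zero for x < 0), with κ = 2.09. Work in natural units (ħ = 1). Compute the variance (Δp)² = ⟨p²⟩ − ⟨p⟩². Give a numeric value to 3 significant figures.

Compute ⟨p⟩ and ⟨p²⟩ separately; (Δp)² = ⟨p²⟩ − ⟨p⟩².
Differentiate x²·exp(−κ·x) with the product rule; every integrand then reduces to terms xʲ·e^(−2κx) on [0, ∞), with ∫₀^∞ xʲ·e^(−2κx) dx = j!/(2κ)^(j+1).
Normalization: ∫|R|² dx = 0.018807.
⟨p⟩ = 0.0000 and ⟨p²⟩ = 1.4560.
(Δp)² = 1.4560 − (0.0000)² = 1.4560.

1.46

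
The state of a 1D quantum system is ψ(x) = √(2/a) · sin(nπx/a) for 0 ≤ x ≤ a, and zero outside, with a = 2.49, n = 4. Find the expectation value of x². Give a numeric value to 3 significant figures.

⟨x²⟩ = ∫ x²·|ψ|² dx (integrals over the domain).
With sin²θ = (1 − cos2θ)/2 on 0 ≤ x ≤ a: ∫sin²(nπx/a) dx = a/2, ∫x·sin²(nπx/a) dx = a²/4, ∫x²·sin²(nπx/a) dx = a³·(1/6 − 1/(4n²π²)); higher powers xᵏ the same way, integrating xᵏ·cos(2nπx/a) by parts.
⟨x²⟩ = 2.0471.

2.05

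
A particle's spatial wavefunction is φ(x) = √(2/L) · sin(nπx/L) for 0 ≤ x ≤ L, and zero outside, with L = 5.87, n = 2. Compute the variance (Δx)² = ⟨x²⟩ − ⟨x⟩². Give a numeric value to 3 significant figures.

2.44

Compute ⟨x⟩ and ⟨x²⟩ separately, then (Δx)² = ⟨x²⟩ − ⟨x⟩².
With sin²θ = (1 − cos2θ)/2 on 0 ≤ x ≤ L: ∫sin²(nπx/L) dx = L/2, ∫x·sin²(nπx/L) dx = L²/4, ∫x²·sin²(nπx/L) dx = L³·(1/6 − 1/(4n²π²)); higher powers xᵏ the same way, integrating xᵏ·cos(2nπx/L) by parts.
⟨x⟩ = 2.9350 and ⟨x²⟩ = 11.049.
(Δx)² = 11.049 − (2.9350)² = 2.4350.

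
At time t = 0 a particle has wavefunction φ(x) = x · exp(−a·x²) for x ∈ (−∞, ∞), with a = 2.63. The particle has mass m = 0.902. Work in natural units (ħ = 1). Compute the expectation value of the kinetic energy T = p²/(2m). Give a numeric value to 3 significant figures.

T = −(ħ²/2m) d²/dx², so ⟨T⟩ = −(ħ²/2m) ∫ φ*·φ'' dx / ∫|φ|² dx; with m = 0.902.
Expand each integrand as polynomial × e^(−2ax²) and use ∫x^(2j)·e^(−2ax²) dx = (2j−1)!!/(4a)^j · √(π/(2a)), odd powers → 0; here √(π/(2a)) = 0.77283. Differentiate with the product rule, d/dx e^(−ax²) = −2ax·e^(−ax²).
State is unnormalized: ∫|φ|² dx = 0.073463, and ∫φ*·(−ħ²/2m · φ'') dx = 0.32130, so ⟨T⟩ = 0.32130 / 0.073463.
⟨T⟩ = 4.3736.

4.37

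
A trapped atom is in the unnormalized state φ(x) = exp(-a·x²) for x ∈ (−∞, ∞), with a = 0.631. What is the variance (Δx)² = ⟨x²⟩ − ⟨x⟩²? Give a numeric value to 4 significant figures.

0.3962

Compute ⟨x⟩ and ⟨x²⟩ separately, then (Δx)² = ⟨x²⟩ − ⟨x⟩².
Gaussian moments: ∫x^(2j)·e^(−2ax²) dx = (2j−1)!!/(4a)^j · √(π/(2a)), odd powers integrate to 0; here √(π/(2a)) = 1.5778.
Normalization: ∫|φ|² dx = 1.5778.
⟨x⟩ = 0.0000 and ⟨x²⟩ = 0.39620.
(Δx)² = 0.39620 − (0.0000)² = 0.39620.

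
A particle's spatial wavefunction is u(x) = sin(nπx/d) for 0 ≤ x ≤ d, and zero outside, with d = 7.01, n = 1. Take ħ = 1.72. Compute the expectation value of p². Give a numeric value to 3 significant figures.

0.594

p² u = −ħ² d²u/dx²; ⟨p²⟩ = −ħ² ∫ u*·u'' dx / ∫|u|² dx.
d/dx sin(nπx/d) = (nπ/d)·cos(nπx/d) and d²/dx² sin(nπx/d) = −(nπ/d)²·sin(nπx/d); on 0 ≤ x ≤ d, ∫sin²(nπx/d) dx = d/2 and ∫sin(nπx/d)·cos(nπx/d) dx = 0.
State is unnormalized: ∫|u|² dx = 3.5050, and ∫u*·(−ħ² u'') dx = 2.0826, so ⟨p²⟩ = 2.0826 / 3.5050.
⟨p²⟩ = 0.59418.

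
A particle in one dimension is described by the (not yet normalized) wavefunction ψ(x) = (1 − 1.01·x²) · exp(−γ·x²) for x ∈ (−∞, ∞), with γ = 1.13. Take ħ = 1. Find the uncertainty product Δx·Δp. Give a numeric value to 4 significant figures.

0.6092

Δx = √(⟨x²⟩−⟨x⟩²), Δp = √(⟨p²⟩−⟨p⟩²).
Expand each integrand as polynomial × e^(−2γx²) and use ∫x^(2j)·e^(−2γx²) dx = (2j−1)!!/(4γ)^j · √(π/(2γ)), odd powers → 0; here √(π/(2γ)) = 1.1790. Differentiate with the product rule, d/dx e^(−γx²) = −2γx·e^(−γx²).
Normalization: ∫|ψ|² dx = 0.82872.
⟨x⟩ = 0.0000, ⟨x²⟩ = 0.12850 ⇒ Δx = 0.35847.
⟨p⟩ = 0.0000, ⟨p²⟩ = 2.8880 ⇒ Δp = 1.6994.
Δx·Δp = 0.60919.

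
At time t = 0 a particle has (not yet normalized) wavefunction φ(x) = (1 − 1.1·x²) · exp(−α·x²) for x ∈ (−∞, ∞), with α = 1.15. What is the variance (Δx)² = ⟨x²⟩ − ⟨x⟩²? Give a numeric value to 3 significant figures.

Compute ⟨x⟩ and ⟨x²⟩ separately, then (Δx)² = ⟨x²⟩ − ⟨x⟩².
Expand each integrand as polynomial × e^(−2αx²) and use ∫x^(2j)·e^(−2αx²) dx = (2j−1)!!/(4α)^j · √(π/(2α)), odd powers → 0; here √(π/(2α)) = 1.1687.
Normalization: ∫|φ|² dx = 0.81026.
⟨x⟩ = 0.0000 and ⟨x²⟩ = 0.13263.
(Δx)² = 0.13263 − (0.0000)² = 0.13263.

0.133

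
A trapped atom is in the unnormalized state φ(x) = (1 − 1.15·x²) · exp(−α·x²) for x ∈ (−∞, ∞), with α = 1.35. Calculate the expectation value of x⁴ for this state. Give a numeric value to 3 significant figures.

⟨x⁴⟩ = ∫ x⁴·|φ|² dx / ∫|φ|² dx (integrals over the domain).
Expand each integrand as polynomial × e^(−2αx²) and use ∫x^(2j)·e^(−2αx²) dx = (2j−1)!!/(4α)^j · √(π/(2α)), odd powers → 0; here √(π/(2α)) = 1.0787.
State is unnormalized: ∫|φ|² dx = 0.76601, and ∫φ*·x⁴·φ dx = 0.050797, so ⟨x⁴⟩ = 0.050797 / 0.76601.
⟨x⁴⟩ = 0.066314.

0.0663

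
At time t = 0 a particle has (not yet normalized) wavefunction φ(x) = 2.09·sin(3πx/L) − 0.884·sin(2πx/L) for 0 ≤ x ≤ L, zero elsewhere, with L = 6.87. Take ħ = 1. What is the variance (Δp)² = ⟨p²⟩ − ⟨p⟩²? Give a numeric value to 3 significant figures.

1.72

Compute ⟨p⟩ and ⟨p²⟩ separately; (Δp)² = ⟨p²⟩ − ⟨p⟩².
d²/dx² sin(jπx/L) = −(jπ/L)²·sin(jπx/L); on 0 ≤ x ≤ L, ∫sin²(jπx/L) dx = L/2 and ∫sin(jπx/L)·sin(lπx/L) dx = 0 for j ≠ l, so only diagonal terms survive in ∫|φ|² and ∫φ·φ″; ∫φ·φ′ dx = [φ²/2] between the walls = 0.
Normalization: ∫|φ|² dx = 17.689.
⟨p⟩ = 0.0000 and ⟨p²⟩ = 1.7234.
(Δp)² = 1.7234 − (0.0000)² = 1.7234.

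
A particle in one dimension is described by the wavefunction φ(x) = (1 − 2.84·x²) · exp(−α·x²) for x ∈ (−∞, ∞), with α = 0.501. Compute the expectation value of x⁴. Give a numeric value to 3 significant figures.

10.2

⟨x⁴⟩ = ∫ x⁴·|φ|² dx / ∫|φ|² dx (integrals over the domain).
Expand each integrand as polynomial × e^(−2αx²) and use ∫x^(2j)·e^(−2αx²) dx = (2j−1)!!/(4α)^j · √(π/(2α)), odd powers → 0; here √(π/(2α)) = 1.7707.
State is unnormalized: ∫|φ|² dx = 7.4205, and ∫φ*·x⁴·φ dx = 75.555, so ⟨x⁴⟩ = 75.555 / 7.4205.
⟨x⁴⟩ = 10.182.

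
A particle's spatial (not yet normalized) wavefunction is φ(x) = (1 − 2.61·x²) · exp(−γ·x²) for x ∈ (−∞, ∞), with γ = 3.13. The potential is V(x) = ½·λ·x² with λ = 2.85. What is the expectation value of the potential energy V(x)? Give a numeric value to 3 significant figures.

⟨V⟩ = ∫ V(x)·|φ|² dx / ∫|φ|² dx.
Expand each integrand as polynomial × e^(−2γx²) and use ∫x^(2j)·e^(−2γx²) dx = (2j−1)!!/(4γ)^j · √(π/(2γ)), odd powers → 0; here √(π/(2γ)) = 0.70842.
State is unnormalized: ∫|φ|² dx = 0.50541, and ∫φ*·V(x)·φ dx = 0.032339, so ⟨V⟩ = 0.032339 / 0.50541.
⟨V⟩ = 0.063985.

0.0640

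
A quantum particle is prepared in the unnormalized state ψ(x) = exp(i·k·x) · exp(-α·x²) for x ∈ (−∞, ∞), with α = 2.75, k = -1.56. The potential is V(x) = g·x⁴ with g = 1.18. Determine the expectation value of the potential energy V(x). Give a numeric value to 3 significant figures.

0.0293

⟨V⟩ = ∫ V(x)·|ψ|² dx / ∫|ψ|² dx.
Gaussian moments: ∫x^(2j)·e^(−2αx²) dx = (2j−1)!!/(4α)^j · √(π/(2α)), odd powers integrate to 0; here √(π/(2α)) = 0.75578.
State is unnormalized: ∫|ψ|² dx = 0.75578, and ∫ψ*·V(x)·ψ dx = 0.022111, so ⟨V⟩ = 0.022111 / 0.75578.
⟨V⟩ = 0.029256.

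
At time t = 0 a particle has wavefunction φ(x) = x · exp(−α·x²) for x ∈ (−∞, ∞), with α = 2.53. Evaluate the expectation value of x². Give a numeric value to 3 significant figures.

⟨x²⟩ = ∫ x²·|φ|² dx / ∫|φ|² dx (integrals over the domain).
Expand each integrand as polynomial × e^(−2αx²) and use ∫x^(2j)·e^(−2αx²) dx = (2j−1)!!/(4α)^j · √(π/(2α)), odd powers → 0; here √(π/(2α)) = 0.78795.
State is unnormalized: ∫|φ|² dx = 0.077861, and ∫φ*·x²·φ dx = 0.023081, so ⟨x²⟩ = 0.023081 / 0.077861.
⟨x²⟩ = 0.29644.

0.296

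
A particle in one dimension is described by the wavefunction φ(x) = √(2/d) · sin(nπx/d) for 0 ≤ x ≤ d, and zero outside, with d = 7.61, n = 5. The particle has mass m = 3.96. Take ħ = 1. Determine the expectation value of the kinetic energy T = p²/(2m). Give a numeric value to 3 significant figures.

T = −(ħ²/2m) d²/dx², so ⟨T⟩ = −(ħ²/2m) ∫ φ*·φ'' dx; with m = 3.96.
d/dx sin(nπx/d) = (nπ/d)·cos(nπx/d) and d²/dx² sin(nπx/d) = −(nπ/d)²·sin(nπx/d); on 0 ≤ x ≤ d, ∫sin²(nπx/d) dx = d/2 and ∫sin(nπx/d)·cos(nπx/d) dx = 0.
⟨T⟩ = 0.53795.

0.538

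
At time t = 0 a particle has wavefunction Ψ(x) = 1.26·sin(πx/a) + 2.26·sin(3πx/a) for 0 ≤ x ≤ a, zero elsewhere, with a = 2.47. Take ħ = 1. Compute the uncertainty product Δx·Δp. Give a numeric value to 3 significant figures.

Δx = √(⟨x²⟩−⟨x⟩²), Δp = √(⟨p²⟩−⟨p⟩²).
On 0 ≤ x ≤ a (j ≠ l): ∫sin²(jπx/a) dx = a/2, ∫sin(jπx/a)·sin(lπx/a) dx = 0; diagonal moments ∫x·sin²(jπx/a) dx = a²/4, ∫x²·sin²(jπx/a) dx = a³·(1/6 − 1/(4j²π²)); cross terms ∫x·sin(jπx/a)·sin(lπx/a) dx = 0 for j + l even and −4jla²/(π²(j² − l²)²) for j + l odd, ∫x²·sin(jπx/a)·sin(lπx/a) dx = (−1)^(j+l)·4jla³/(π²(j² − l²)²); higher powers the same way via product-to-sum and parts. d²/dx² sin(jπx/a) = −(jπ/a)²·sin(jπx/a); on 0 ≤ x ≤ a, ∫sin²(jπx/a) dx = a/2 and ∫sin(jπx/a)·sin(lπx/a) dx = 0 for j ≠ l, so only diagonal terms survive in ∫|Ψ|² and ∫Ψ·Ψ″; ∫Ψ·Ψ′ dx = [Ψ²/2] between the walls = 0.
Normalization: ∫|Ψ|² dx = 8.2686.
⟨x⟩ = 1.2350, ⟨x²⟩ = 2.1313 ⇒ Δx = 0.77853.
⟨p⟩ = 0.0000, ⟨p²⟩ = 11.491 ⇒ Δp = 3.3898.
Δx·Δp = 2.6390.

2.64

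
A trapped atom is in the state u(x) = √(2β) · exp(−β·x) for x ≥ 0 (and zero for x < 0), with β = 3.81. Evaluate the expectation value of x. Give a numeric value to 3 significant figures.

0.131

⟨x⟩ = ∫ x·|u|² dx (integrals over the domain).
Every integrand reduces to terms xʲ·e^(−2βx) on [0, ∞); use ∫₀^∞ xʲ·e^(−2βx) dx = j!/(2β)^(j+1).
⟨x⟩ = 0.13123.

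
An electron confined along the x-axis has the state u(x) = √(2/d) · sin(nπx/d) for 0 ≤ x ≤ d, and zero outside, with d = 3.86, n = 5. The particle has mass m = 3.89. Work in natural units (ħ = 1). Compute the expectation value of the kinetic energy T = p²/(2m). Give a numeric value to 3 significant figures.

2.13

T = −(ħ²/2m) d²/dx², so ⟨T⟩ = −(ħ²/2m) ∫ u*·u'' dx; with m = 3.89.
d/dx sin(nπx/d) = (nπ/d)·cos(nπx/d) and d²/dx² sin(nπx/d) = −(nπ/d)²·sin(nπx/d); on 0 ≤ x ≤ d, ∫sin²(nπx/d) dx = d/2 and ∫sin(nπx/d)·cos(nπx/d) dx = 0.
⟨T⟩ = 2.1286.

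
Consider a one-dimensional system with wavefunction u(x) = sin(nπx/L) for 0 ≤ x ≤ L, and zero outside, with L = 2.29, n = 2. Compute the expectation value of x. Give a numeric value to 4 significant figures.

⟨x⟩ = ∫ x·|u|² dx / ∫|u|² dx (integrals over the domain).
With sin²θ = (1 − cos2θ)/2 on 0 ≤ x ≤ L: ∫sin²(nπx/L) dx = L/2, ∫x·sin²(nπx/L) dx = L²/4, ∫x²·sin²(nπx/L) dx = L³·(1/6 − 1/(4n²π²)); higher powers xᵏ the same way, integrating xᵏ·cos(2nπx/L) by parts.
State is unnormalized: ∫|u|² dx = 1.1450, and ∫u*·x·u dx = 1.3110, so ⟨x⟩ = 1.3110 / 1.1450.
⟨x⟩ = 1.1450.

1.145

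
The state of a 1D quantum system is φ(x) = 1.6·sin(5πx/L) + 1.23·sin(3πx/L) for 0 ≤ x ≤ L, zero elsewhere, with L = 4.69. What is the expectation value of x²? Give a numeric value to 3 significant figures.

8.27

⟨x²⟩ = ∫ x²·|φ|² dx / ∫|φ|² dx (integrals over the domain).
On 0 ≤ x ≤ L (j ≠ l): ∫sin²(jπx/L) dx = L/2, ∫sin(jπx/L)·sin(lπx/L) dx = 0; diagonal moments ∫x·sin²(jπx/L) dx = L²/4, ∫x²·sin²(jπx/L) dx = L³·(1/6 − 1/(4j²π²)); cross terms ∫x·sin(jπx/L)·sin(lπx/L) dx = 0 for j + l even and −4jlL²/(π²(j² − l²)²) for j + l odd, ∫x²·sin(jπx/L)·sin(lπx/L) dx = (−1)^(j+l)·4jlL³/(π²(j² − l²)²); higher powers the same way via product-to-sum and parts.
State is unnormalized: ∫|φ|² dx = 9.5510, and ∫φ*·x²·φ dx = 78.963, so ⟨x²⟩ = 78.963 / 9.5510.
⟨x²⟩ = 8.2676.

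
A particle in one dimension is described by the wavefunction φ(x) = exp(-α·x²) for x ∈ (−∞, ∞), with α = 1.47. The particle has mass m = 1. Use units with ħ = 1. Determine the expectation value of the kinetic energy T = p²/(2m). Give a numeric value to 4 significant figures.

T = −(ħ²/2m) d²/dx², so ⟨T⟩ = −(ħ²/2m) ∫ φ*·φ'' dx / ∫|φ|² dx; with m = 1.
Gaussian moments: ∫x^(2j)·e^(−2αx²) dx = (2j−1)!!/(4α)^j · √(π/(2α)), odd powers integrate to 0; here √(π/(2α)) = 1.0337. Derivatives: d/dx e^(−αx²) = −2αx·e^(−αx²), d²/dx² e^(−αx²) = (4α²x² − 2α)·e^(−αx²).
State is unnormalized: ∫|φ|² dx = 1.0337, and ∫φ*·(−ħ²/2m · φ'') dx = 0.75978, so ⟨T⟩ = 0.75978 / 1.0337.
⟨T⟩ = 0.73500.

0.7350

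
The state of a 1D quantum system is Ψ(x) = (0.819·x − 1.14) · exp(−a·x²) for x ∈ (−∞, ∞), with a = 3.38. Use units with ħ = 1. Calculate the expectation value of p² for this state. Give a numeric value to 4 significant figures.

p² Ψ = −ħ² d²Ψ/dx²; ⟨p²⟩ = −ħ² ∫ Ψ*·Ψ'' dx / ∫|Ψ|² dx.
Expand each integrand as polynomial × e^(−2ax²) and use ∫x^(2j)·e^(−2ax²) dx = (2j−1)!!/(4a)^j · √(π/(2a)), odd powers → 0; here √(π/(2a)) = 0.68171. Differentiate with the product rule, d/dx e^(−ax²) = −2ax·e^(−ax²).
State is unnormalized: ∫|Ψ|² dx = 0.91978, and ∫Ψ*·(−ħ² Ψ'') dx = 3.3375, so ⟨p²⟩ = 3.3375 / 0.91978.
⟨p²⟩ = 3.6286.

3.629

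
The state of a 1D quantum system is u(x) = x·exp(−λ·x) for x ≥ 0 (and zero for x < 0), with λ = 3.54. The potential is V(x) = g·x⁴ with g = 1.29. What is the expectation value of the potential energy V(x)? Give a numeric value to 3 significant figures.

⟨V⟩ = ∫ V(x)·|u|² dx / ∫|u|² dx.
Every integrand reduces to terms xʲ·e^(−2λx) on [0, ∞); use ∫₀^∞ xʲ·e^(−2λx) dx = j!/(2λ)^(j+1).
State is unnormalized: ∫|u|² dx = 0.0056355, and ∫u*·V(x)·u dx = 0.0010416, so ⟨V⟩ = 0.0010416 / 0.0056355.
⟨V⟩ = 0.18482.

0.185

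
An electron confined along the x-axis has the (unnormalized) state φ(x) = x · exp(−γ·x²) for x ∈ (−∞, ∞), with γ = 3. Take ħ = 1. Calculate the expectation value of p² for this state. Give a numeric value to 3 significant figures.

p² φ = −ħ² d²φ/dx²; ⟨p²⟩ = −ħ² ∫ φ*·φ'' dx / ∫|φ|² dx.
Expand each integrand as polynomial × e^(−2γx²) and use ∫x^(2j)·e^(−2γx²) dx = (2j−1)!!/(4γ)^j · √(π/(2γ)), odd powers → 0; here √(π/(2γ)) = 0.72360. Differentiate with the product rule, d/dx e^(−γx²) = −2γx·e^(−γx²).
State is unnormalized: ∫|φ|² dx = 0.060300, and ∫φ*·(−ħ² φ'') dx = 0.54270, so ⟨p²⟩ = 0.54270 / 0.060300.
⟨p²⟩ = 9.0000.

9.00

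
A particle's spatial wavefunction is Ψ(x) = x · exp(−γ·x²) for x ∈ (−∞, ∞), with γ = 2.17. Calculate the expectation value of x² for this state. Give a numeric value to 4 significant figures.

⟨x²⟩ = ∫ x²·|Ψ|² dx / ∫|Ψ|² dx (integrals over the domain).
Expand each integrand as polynomial × e^(−2γx²) and use ∫x^(2j)·e^(−2γx²) dx = (2j−1)!!/(4γ)^j · √(π/(2γ)), odd powers → 0; here √(π/(2γ)) = 0.85081.
State is unnormalized: ∫|Ψ|² dx = 0.098019, and ∫Ψ*·x²·Ψ dx = 0.033878, so ⟨x²⟩ = 0.033878 / 0.098019.
⟨x²⟩ = 0.34562.

0.3456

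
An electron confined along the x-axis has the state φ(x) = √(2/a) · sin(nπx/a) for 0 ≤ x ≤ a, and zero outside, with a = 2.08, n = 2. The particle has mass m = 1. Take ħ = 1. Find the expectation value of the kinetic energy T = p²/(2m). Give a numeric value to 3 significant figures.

T = −(ħ²/2m) d²/dx², so ⟨T⟩ = −(ħ²/2m) ∫ φ*·φ'' dx; with m = 1.
d/dx sin(nπx/a) = (nπ/a)·cos(nπx/a) and d²/dx² sin(nπx/a) = −(nπ/a)²·sin(nπx/a); on 0 ≤ x ≤ a, ∫sin²(nπx/a) dx = a/2 and ∫sin(nπx/a)·cos(nπx/a) dx = 0.
⟨T⟩ = 4.5625.

4.56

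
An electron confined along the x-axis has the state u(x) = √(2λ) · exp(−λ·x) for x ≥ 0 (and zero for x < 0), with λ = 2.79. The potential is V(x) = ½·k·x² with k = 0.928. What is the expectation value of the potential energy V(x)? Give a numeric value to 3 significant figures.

⟨V⟩ = ∫ V(x)·|u|² dx.
Every integrand reduces to terms xʲ·e^(−2λx) on [0, ∞); use ∫₀^∞ xʲ·e^(−2λx) dx = j!/(2λ)^(j+1).
⟨V⟩ = 0.029804.

0.0298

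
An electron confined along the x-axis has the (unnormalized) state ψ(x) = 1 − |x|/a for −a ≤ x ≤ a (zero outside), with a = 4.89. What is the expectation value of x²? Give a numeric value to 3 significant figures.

⟨x²⟩ = ∫ x²·|ψ|² dx / ∫|ψ|² dx (integrals over the domain).
ψ is even, so ∫ over [−a, a] = 2∫₀ᵃ with ψ = 1 − x/a there: ∫₀ᵃ (1 − x/a)² dx = a/3, ∫₀ᵃ x²(1 − x/a)² dx = a³/30, ∫₀ᵃ x⁴(1 − x/a)² dx = a⁵/105.
State is unnormalized: ∫|ψ|² dx = 3.2600, and ∫ψ*·x²·ψ dx = 7.7953, so ⟨x²⟩ = 7.7953 / 3.2600.
⟨x²⟩ = 2.3912.

2.39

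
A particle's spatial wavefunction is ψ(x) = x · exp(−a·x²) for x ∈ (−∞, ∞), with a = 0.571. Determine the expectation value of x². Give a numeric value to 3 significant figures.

1.31

⟨x²⟩ = ∫ x²·|ψ|² dx / ∫|ψ|² dx (integrals over the domain).
Expand each integrand as polynomial × e^(−2ax²) and use ∫x^(2j)·e^(−2ax²) dx = (2j−1)!!/(4a)^j · √(π/(2a)), odd powers → 0; here √(π/(2a)) = 1.6586.
State is unnormalized: ∫|ψ|² dx = 0.72618, and ∫ψ*·x²·ψ dx = 0.95383, so ⟨x²⟩ = 0.95383 / 0.72618.
⟨x²⟩ = 1.3135.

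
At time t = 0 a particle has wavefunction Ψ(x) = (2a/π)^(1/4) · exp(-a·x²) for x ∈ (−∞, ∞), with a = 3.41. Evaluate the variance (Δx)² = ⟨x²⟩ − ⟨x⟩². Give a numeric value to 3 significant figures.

Compute ⟨x⟩ and ⟨x²⟩ separately, then (Δx)² = ⟨x²⟩ − ⟨x⟩².
Gaussian moments: ∫x^(2j)·e^(−2ax²) dx = (2j−1)!!/(4a)^j · √(π/(2a)), odd powers integrate to 0; here √(π/(2a)) = 0.67871.
⟨x⟩ = 0.0000 and ⟨x²⟩ = 0.073314.
(Δx)² = 0.073314 − (0.0000)² = 0.073314.

0.0733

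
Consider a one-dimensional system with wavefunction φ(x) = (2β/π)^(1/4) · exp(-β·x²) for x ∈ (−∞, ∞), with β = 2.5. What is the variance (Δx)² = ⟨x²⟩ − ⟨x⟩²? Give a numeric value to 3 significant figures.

0.100

Compute ⟨x⟩ and ⟨x²⟩ separately, then (Δx)² = ⟨x²⟩ − ⟨x⟩².
Gaussian moments: ∫x^(2j)·e^(−2βx²) dx = (2j−1)!!/(4β)^j · √(π/(2β)), odd powers integrate to 0; here √(π/(2β)) = 0.79267.
⟨x⟩ = 0.0000 and ⟨x²⟩ = 0.10000.
(Δx)² = 0.10000 − (0.0000)² = 0.10000.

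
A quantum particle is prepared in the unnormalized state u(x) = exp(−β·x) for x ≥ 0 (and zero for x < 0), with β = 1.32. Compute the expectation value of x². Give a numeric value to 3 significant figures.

⟨x²⟩ = ∫ x²·|u|² dx / ∫|u|² dx (integrals over the domain).
Every integrand reduces to terms xʲ·e^(−2βx) on [0, ∞); use ∫₀^∞ xʲ·e^(−2βx) dx = j!/(2β)^(j+1).
State is unnormalized: ∫|u|² dx = 0.37879, and ∫u*·x²·u dx = 0.10870, so ⟨x²⟩ = 0.10870 / 0.37879.
⟨x²⟩ = 0.28696.

0.287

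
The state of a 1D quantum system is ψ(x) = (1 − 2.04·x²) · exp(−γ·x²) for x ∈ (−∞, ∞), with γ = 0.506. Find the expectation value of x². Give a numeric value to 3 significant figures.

2.48

⟨x²⟩ = ∫ x²·|ψ|² dx / ∫|ψ|² dx (integrals over the domain).
Expand each integrand as polynomial × e^(−2γx²) and use ∫x^(2j)·e^(−2γx²) dx = (2j−1)!!/(4γ)^j · √(π/(2γ)), odd powers → 0; here √(π/(2γ)) = 1.7619.
State is unnormalized: ∫|ψ|² dx = 3.5799, and ∫ψ*·x²·ψ dx = 8.8711, so ⟨x²⟩ = 8.8711 / 3.5799.
⟨x²⟩ = 2.4780.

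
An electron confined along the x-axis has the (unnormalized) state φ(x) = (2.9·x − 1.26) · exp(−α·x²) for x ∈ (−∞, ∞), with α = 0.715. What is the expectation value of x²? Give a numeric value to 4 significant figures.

⟨x²⟩ = ∫ x²·|φ|² dx / ∫|φ|² dx (integrals over the domain).
Expand each integrand as polynomial × e^(−2αx²) and use ∫x^(2j)·e^(−2αx²) dx = (2j−1)!!/(4α)^j · √(π/(2α)), odd powers → 0; here √(π/(2α)) = 1.4822.
State is unnormalized: ∫|φ|² dx = 6.7116, and ∫φ*·x²·φ dx = 5.3946, so ⟨x²⟩ = 5.3946 / 6.7116.
⟨x²⟩ = 0.80377.

0.8038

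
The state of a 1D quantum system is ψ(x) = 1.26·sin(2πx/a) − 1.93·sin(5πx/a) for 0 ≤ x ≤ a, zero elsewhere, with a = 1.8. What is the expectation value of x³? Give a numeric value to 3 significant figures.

1.55

⟨x³⟩ = ∫ x³·|ψ|² dx / ∫|ψ|² dx (integrals over the domain).
On 0 ≤ x ≤ a (j ≠ l): ∫sin²(jπx/a) dx = a/2, ∫sin(jπx/a)·sin(lπx/a) dx = 0; diagonal moments ∫x·sin²(jπx/a) dx = a²/4, ∫x²·sin²(jπx/a) dx = a³·(1/6 − 1/(4j²π²)); cross terms ∫x·sin(jπx/a)·sin(lπx/a) dx = 0 for j + l even and −4jla²/(π²(j² − l²)²) for j + l odd, ∫x²·sin(jπx/a)·sin(lπx/a) dx = (−1)^(j+l)·4jla³/(π²(j² − l²)²); higher powers the same way via product-to-sum and parts.
State is unnormalized: ∫|ψ|² dx = 4.7813, and ∫ψ*·x³·ψ dx = 7.4196, so ⟨x³⟩ = 7.4196 / 4.7813.
⟨x³⟩ = 1.5518.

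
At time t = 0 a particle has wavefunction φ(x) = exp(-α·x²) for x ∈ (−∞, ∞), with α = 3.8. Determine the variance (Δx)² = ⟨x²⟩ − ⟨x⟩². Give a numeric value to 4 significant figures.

0.06579

Compute ⟨x⟩ and ⟨x²⟩ separately, then (Δx)² = ⟨x²⟩ − ⟨x⟩².
Gaussian moments: ∫x^(2j)·e^(−2αx²) dx = (2j−1)!!/(4α)^j · √(π/(2α)), odd powers integrate to 0; here √(π/(2α)) = 0.64294.
Normalization: ∫|φ|² dx = 0.64294.
⟨x⟩ = 0.0000 and ⟨x²⟩ = 0.065789.
(Δx)² = 0.065789 − (0.0000)² = 0.065789.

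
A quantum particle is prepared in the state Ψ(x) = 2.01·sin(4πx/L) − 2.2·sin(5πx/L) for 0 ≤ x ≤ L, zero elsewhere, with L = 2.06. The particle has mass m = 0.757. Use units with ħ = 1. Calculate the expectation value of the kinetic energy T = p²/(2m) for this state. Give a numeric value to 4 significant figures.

T = −(ħ²/2m) d²/dx², so ⟨T⟩ = −(ħ²/2m) ∫ Ψ*·Ψ'' dx / ∫|Ψ|² dx; with m = 0.757.
d²/dx² sin(jπx/L) = −(jπ/L)²·sin(jπx/L); on 0 ≤ x ≤ L, ∫sin²(jπx/L) dx = L/2 and ∫sin(jπx/L)·sin(lπx/L) dx = 0 for j ≠ l, so only diagonal terms survive in ∫|Ψ|² and ∫Ψ·Ψ″; ∫Ψ·Ψ′ dx = [Ψ²/2] between the walls = 0.
State is unnormalized: ∫|Ψ|² dx = 9.1465, and ∫Ψ*·(−ħ²/2m · Ψ'') dx = 293.73, so ⟨T⟩ = 293.73 / 9.1465.
⟨T⟩ = 32.114.

32.11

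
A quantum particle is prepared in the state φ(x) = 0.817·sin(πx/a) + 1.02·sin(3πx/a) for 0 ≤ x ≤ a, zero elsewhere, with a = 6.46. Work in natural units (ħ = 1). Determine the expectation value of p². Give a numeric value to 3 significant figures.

1.39

p² φ = −ħ² d²φ/dx²; ⟨p²⟩ = −ħ² ∫ φ*·φ'' dx / ∫|φ|² dx.
d²/dx² sin(jπx/a) = −(jπ/a)²·sin(jπx/a); on 0 ≤ x ≤ a, ∫sin²(jπx/a) dx = a/2 and ∫sin(jπx/a)·sin(lπx/a) dx = 0 for j ≠ l, so only diagonal terms survive in ∫|φ|² and ∫φ·φ″; ∫φ·φ′ dx = [φ²/2] between the walls = 0.
State is unnormalized: ∫|φ|² dx = 5.5165, and ∫φ*·(−ħ² φ'') dx = 7.6628, so ⟨p²⟩ = 7.6628 / 5.5165.
⟨p²⟩ = 1.3891.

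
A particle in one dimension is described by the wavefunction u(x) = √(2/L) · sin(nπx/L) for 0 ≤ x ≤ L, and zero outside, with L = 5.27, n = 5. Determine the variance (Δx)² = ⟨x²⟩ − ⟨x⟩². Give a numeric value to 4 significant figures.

Compute ⟨x⟩ and ⟨x²⟩ separately, then (Δx)² = ⟨x²⟩ − ⟨x⟩².
With sin²θ = (1 − cos2θ)/2 on 0 ≤ x ≤ L: ∫sin²(nπx/L) dx = L/2, ∫x·sin²(nπx/L) dx = L²/4, ∫x²·sin²(nπx/L) dx = L³·(1/6 − 1/(4n²π²)); higher powers xᵏ the same way, integrating xᵏ·cos(2nπx/L) by parts.
⟨x⟩ = 2.6350 and ⟨x²⟩ = 9.2014.
(Δx)² = 9.2014 − (2.6350)² = 2.2581.

2.258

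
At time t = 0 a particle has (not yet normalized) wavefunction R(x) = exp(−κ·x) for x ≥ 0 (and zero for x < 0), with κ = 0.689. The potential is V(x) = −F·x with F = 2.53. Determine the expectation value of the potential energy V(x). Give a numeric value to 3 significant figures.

⟨V⟩ = ∫ V(x)·|R|² dx / ∫|R|² dx.
Every integrand reduces to terms xʲ·e^(−2κx) on [0, ∞); use ∫₀^∞ xʲ·e^(−2κx) dx = j!/(2κ)^(j+1).
State is unnormalized: ∫|R|² dx = 0.72569, and ∫R*·V(x)·R dx = -1.3324, so ⟨V⟩ = -1.3324 / 0.72569.
⟨V⟩ = -1.8360.

-1.84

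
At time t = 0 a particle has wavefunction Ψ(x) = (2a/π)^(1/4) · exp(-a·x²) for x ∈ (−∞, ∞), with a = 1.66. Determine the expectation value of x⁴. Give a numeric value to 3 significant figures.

0.0680

⟨x⁴⟩ = ∫ x⁴·|Ψ|² dx (integrals over the domain).
Gaussian moments: ∫x^(2j)·e^(−2ax²) dx = (2j−1)!!/(4a)^j · √(π/(2a)), odd powers integrate to 0; here √(π/(2a)) = 0.97276.
⟨x⁴⟩ = 0.068043.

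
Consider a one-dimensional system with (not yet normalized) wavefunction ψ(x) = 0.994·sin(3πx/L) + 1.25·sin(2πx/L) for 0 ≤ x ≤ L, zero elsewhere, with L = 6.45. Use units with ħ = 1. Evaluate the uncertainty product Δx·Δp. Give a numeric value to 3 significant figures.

1.48

Δx = √(⟨x²⟩−⟨x⟩²), Δp = √(⟨p²⟩−⟨p⟩²).
On 0 ≤ x ≤ L (j ≠ l): ∫sin²(jπx/L) dx = L/2, ∫sin(jπx/L)·sin(lπx/L) dx = 0; diagonal moments ∫x·sin²(jπx/L) dx = L²/4, ∫x²·sin²(jπx/L) dx = L³·(1/6 − 1/(4j²π²)); cross terms ∫x·sin(jπx/L)·sin(lπx/L) dx = 0 for j + l even and −4jlL²/(π²(j² − l²)²) for j + l odd, ∫x²·sin(jπx/L)·sin(lπx/L) dx = (−1)^(j+l)·4jlL³/(π²(j² − l²)²); higher powers the same way via product-to-sum and parts. d²/dx² sin(jπx/L) = −(jπ/L)²·sin(jπx/L); on 0 ≤ x ≤ L, ∫sin²(jπx/L) dx = L/2 and ∫sin(jπx/L)·sin(lπx/L) dx = 0 for j ≠ l, so only diagonal terms survive in ∫|ψ|² and ∫ψ·ψ″; ∫ψ·ψ′ dx = [ψ²/2] between the walls = 0.
Normalization: ∫|ψ|² dx = 8.2255.
⟨x⟩ = 2.0025, ⟨x²⟩ = 5.5687 ⇒ Δx = 1.2485.
⟨p⟩ = 0.0000, ⟨p²⟩ = 1.4084 ⇒ Δp = 1.1868.
Δx·Δp = 1.4817.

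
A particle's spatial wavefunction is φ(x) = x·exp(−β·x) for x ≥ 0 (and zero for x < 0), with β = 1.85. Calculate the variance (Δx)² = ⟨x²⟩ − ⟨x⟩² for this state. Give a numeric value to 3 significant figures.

0.219

Compute ⟨x⟩ and ⟨x²⟩ separately, then (Δx)² = ⟨x²⟩ − ⟨x⟩².
Every integrand reduces to terms xʲ·e^(−2βx) on [0, ∞); use ∫₀^∞ xʲ·e^(−2βx) dx = j!/(2β)^(j+1).
Normalization: ∫|φ|² dx = 0.039484.
⟨x⟩ = 0.81081 and ⟨x²⟩ = 0.87655.
(Δx)² = 0.87655 − (0.81081)² = 0.21914.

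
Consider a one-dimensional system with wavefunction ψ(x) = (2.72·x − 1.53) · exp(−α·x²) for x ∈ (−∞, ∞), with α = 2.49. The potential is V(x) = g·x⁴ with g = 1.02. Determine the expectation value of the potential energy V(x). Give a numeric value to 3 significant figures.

⟨V⟩ = ∫ V(x)·|ψ|² dx / ∫|ψ|² dx.
Expand each integrand as polynomial × e^(−2αx²) and use ∫x^(2j)·e^(−2αx²) dx = (2j−1)!!/(4α)^j · √(π/(2α)), odd powers → 0; here √(π/(2α)) = 0.79426.
State is unnormalized: ∫|ψ|² dx = 2.4493, and ∫ψ*·V(x)·ψ dx = 0.14835, so ⟨V⟩ = 0.14835 / 2.4493.
⟨V⟩ = 0.060568.

0.0606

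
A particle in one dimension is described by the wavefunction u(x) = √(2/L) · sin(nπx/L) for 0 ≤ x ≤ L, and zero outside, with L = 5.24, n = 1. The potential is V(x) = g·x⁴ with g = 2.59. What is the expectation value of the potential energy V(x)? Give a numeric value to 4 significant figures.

⟨V⟩ = ∫ V(x)·|u|² dx.
With sin²θ = (1 − cos2θ)/2 on 0 ≤ x ≤ L: ∫sin²(nπx/L) dx = L/2, ∫x·sin²(nπx/L) dx = L²/4, ∫x²·sin²(nπx/L) dx = L³·(1/6 − 1/(4n²π²)); higher powers xᵏ the same way, integrating xᵏ·cos(2nπx/L) by parts.
⟨V⟩ = 222.75.

222.8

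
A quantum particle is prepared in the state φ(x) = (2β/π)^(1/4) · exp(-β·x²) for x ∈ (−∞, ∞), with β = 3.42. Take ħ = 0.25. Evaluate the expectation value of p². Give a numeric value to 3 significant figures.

p² φ = −ħ² d²φ/dx²; ⟨p²⟩ = −ħ² ∫ φ*·φ'' dx.
Gaussian moments: ∫x^(2j)·e^(−2βx²) dx = (2j−1)!!/(4β)^j · √(π/(2β)), odd powers integrate to 0; here √(π/(2β)) = 0.67771. Derivatives: d/dx e^(−βx²) = −2βx·e^(−βx²), d²/dx² e^(−βx²) = (4β²x² − 2β)·e^(−βx²).
⟨p²⟩ = 0.21375.

0.214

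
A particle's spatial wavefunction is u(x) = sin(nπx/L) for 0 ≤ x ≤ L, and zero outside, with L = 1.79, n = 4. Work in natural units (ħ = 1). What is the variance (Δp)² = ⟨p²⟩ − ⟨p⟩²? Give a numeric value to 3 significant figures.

Compute ⟨p⟩ and ⟨p²⟩ separately; (Δp)² = ⟨p²⟩ − ⟨p⟩².
d/dx sin(nπx/L) = (nπ/L)·cos(nπx/L) and d²/dx² sin(nπx/L) = −(nπ/L)²·sin(nπx/L); on 0 ≤ x ≤ L, ∫sin²(nπx/L) dx = L/2 and ∫sin(nπx/L)·cos(nπx/L) dx = 0.
Normalization: ∫|u|² dx = 0.89500.
⟨p⟩ = 0.0000 and ⟨p²⟩ = 49.285.
(Δp)² = 49.285 − (0.0000)² = 49.285.

49.3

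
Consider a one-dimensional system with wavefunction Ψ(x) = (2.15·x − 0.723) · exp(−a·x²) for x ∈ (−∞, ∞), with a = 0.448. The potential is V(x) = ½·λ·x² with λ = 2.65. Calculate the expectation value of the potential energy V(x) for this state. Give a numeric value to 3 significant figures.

⟨V⟩ = ∫ V(x)·|Ψ|² dx / ∫|Ψ|² dx.
Expand each integrand as polynomial × e^(−2ax²) and use ∫x^(2j)·e^(−2ax²) dx = (2j−1)!!/(4a)^j · √(π/(2a)), odd powers → 0; here √(π/(2a)) = 1.8725.
State is unnormalized: ∫|Ψ|² dx = 5.8089, and ∫Ψ*·V(x)·Ψ dx = 11.438, so ⟨V⟩ = 11.438 / 5.8089.
⟨V⟩ = 1.9690.

1.97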